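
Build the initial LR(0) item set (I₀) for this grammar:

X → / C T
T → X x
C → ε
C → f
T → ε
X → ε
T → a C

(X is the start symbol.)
First, augment the grammar with X' → X
I₀ = CLOSURE({ [X' → . X] }):
  [X' → . X] has the dot before X: add [X → . / C T], [X → .]
No further items can be added.

I₀ = { [X → . / C T], [X → .], [X' → . X] }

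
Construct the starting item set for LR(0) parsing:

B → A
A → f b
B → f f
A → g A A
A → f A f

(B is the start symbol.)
First, augment the grammar with B' → B
I₀ = CLOSURE({ [B' → . B] }):
  [B' → . B] has the dot before B: add [B → . A], [B → . f f]
  [B → . A] has the dot before A: add [A → . f b], [A → . g A A], [A → . f A f]
No further items can be added.

I₀ = { [A → . f A f], [A → . f b], [A → . g A A], [B → . A], [B → . f f], [B' → . B] }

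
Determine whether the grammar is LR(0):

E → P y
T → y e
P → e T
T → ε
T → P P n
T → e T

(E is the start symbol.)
A grammar is LR(0) if no state in the canonical LR(0) collection has:
  - both a shift item (dot before a terminal) and a complete item (shift-reduce conflict), or
  - two or more complete items (reduce-reduce conflict; the accept item [E' → E .] counts as a complete item here).

Augment with E' → E and build the canonical LR(0) collection (I0 = CLOSURE({[E' → . E]}), then GOTO on every symbol after a dot until no new states appear). It has 13 states:
  I0: { [E → . P y], [E' → . E], [P → . e T] }  — shift
  I1: { [E' → E .] }  — accept
  I2: { [E → P . y] }  — shift
  I3: { [P → . e T], [P → e . T], [T → . P P n], [T → . e T], [T → . y e], [T → .] }  — shift, reduce
  I4: { [P → . e T], [T → P . P n] }  — shift
  I5: { [P → e T .] }  — reduce
  I6: { [P → . e T], [P → e . T], [T → . P P n], [T → . e T], [T → . y e], [T → .], [T → e . T] }  — shift, reduce
  I7: { [T → y . e] }  — shift
  I8: { [T → y e .] }  — reduce
  I9: { [P → e T .], [T → e T .] }  — 2 reduces
  I10: { [T → P P . n] }  — shift
  I11: { [T → P P n .] }  — reduce
  I12: { [E → P y .] }  — reduce

Conflict in state I3:
  Shift-reduce conflict between [T → .] and [P → . e T]
So the grammar is NOT LR(0).

Answer: No. Shift-reduce conflict between [T → .] and [P → . e T]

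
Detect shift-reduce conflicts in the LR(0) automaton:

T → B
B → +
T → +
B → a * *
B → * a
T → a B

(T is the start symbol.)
A shift-reduce conflict occurs when an LR(0) state has both:
  - a complete (reduce) item [A → α .] (dot at the end), and
  - a shift item [B → β . c γ] (dot before a terminal).

Augment with T' → T and build the canonical LR(0) collection (I0 = CLOSURE({[T' → . T]}), then GOTO on every symbol after a dot until no new states appear). It has 13 states:
  I0: { [B → . * a], [B → . +], [B → . a * *], [T → . +], [T → . B], [T → . a B], [T' → . T] }  — shift
  I1: { [B → * . a] }  — shift
  I2: { [B → + .], [T → + .] }  — 2 reduces
  I3: { [T → B .] }  — reduce
  I4: { [T' → T .] }  — accept
  I5: { [B → . * a], [B → . +], [B → . a * *], [B → a . * *], [T → a . B] }  — shift
  I6: { [B → * . a], [B → a * . *] }  — shift
  I7: { [B → + .] }  — reduce
  I8: { [T → a B .] }  — reduce
  I9: { [B → a . * *] }  — shift
  I10: { [B → a * . *] }  — shift
  I11: { [B → a * * .] }  — reduce
  I12: { [B → * a .] }  — reduce

No state contains both a complete item and a shift item.

Answer: No shift-reduce conflicts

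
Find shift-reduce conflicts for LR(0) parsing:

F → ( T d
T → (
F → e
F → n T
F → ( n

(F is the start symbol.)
A shift-reduce conflict occurs when an LR(0) state has both:
  - a complete (reduce) item [A → α .] (dot at the end), and
  - a shift item [B → β . c γ] (dot before a terminal).

Augment with F' → F and build the canonical LR(0) collection (I0 = CLOSURE({[F' → . F]}), then GOTO on every symbol after a dot until no new states appear). It has 10 states:
  I0: { [F → . ( T d], [F → . ( n], [F → . e], [F → . n T], [F' → . F] }  — shift
  I1: { [F → ( . T d], [F → ( . n], [T → . (] }  — shift
  I2: { [F' → F .] }  — accept
  I3: { [F → e .] }  — reduce
  I4: { [F → n . T], [T → . (] }  — shift
  I5: { [T → ( .] }  — reduce
  I6: { [F → n T .] }  — reduce
  I7: { [F → ( T . d] }  — shift
  I8: { [F → ( n .] }  — reduce
  I9: { [F → ( T d .] }  — reduce

No state contains both a complete item and a shift item.

Answer: No shift-reduce conflicts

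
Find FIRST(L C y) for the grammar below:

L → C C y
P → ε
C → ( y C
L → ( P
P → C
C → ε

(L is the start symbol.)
FIRST sets of the non-terminals involved (from the grammar, by fixed-point iteration):
  FIRST(L) = { '(', 'y' }

To compute FIRST(L C y), process the symbols left to right:
Symbol L is a non-terminal. Add FIRST(L) \ {ε} = { '(', 'y' }
L is not nullable (ε ∉ FIRST(L)), so stop here.
FIRST(L C y) = { '(', 'y' }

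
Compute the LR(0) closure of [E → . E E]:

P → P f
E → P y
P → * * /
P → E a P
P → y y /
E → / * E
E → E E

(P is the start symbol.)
To compute CLOSURE, for each item [A → α.Bβ] where B is a non-terminal, add [B → .γ] for all productions B → γ; repeat for the newly added items until nothing changes.

Start with: [E → . E E]
  [E → . E E] has the dot before E: add [E → . P y], [E → . / * E]
  [E → . P y] has the dot before P: add [P → . P f], [P → . * * /], [P → . E a P], [P → . y y /]
No further items can be added.

CLOSURE = { [E → . / * E], [E → . E E], [E → . P y], [P → . * * /], [P → . E a P], [P → . P f], [P → . y y /] }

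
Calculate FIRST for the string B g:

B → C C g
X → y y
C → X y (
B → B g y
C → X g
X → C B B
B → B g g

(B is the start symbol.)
FIRST sets of the non-terminals involved (from the grammar, by fixed-point iteration):
  FIRST(B) = { 'y' }

To compute FIRST(B g), process the symbols left to right:
Symbol B is a non-terminal. Add FIRST(B) \ {ε} = { 'y' }
B is not nullable (ε ∉ FIRST(B)), so stop here.
FIRST(B g) = { 'y' }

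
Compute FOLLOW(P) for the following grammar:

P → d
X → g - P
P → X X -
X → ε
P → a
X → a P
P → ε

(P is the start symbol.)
To compute FOLLOW(P), find every occurrence of P on a right-hand side N → α P β: add FIRST(β) \ {ε}, and if β is empty or nullable also add FOLLOW(N). Iterate to a fixed point.

P is the start symbol, so $ ∈ FOLLOW(P).
In X → g - P: P is at the end, add FOLLOW(X)
In X → a P: P is at the end, add FOLLOW(X)

The FOLLOW sets referred to above (computed the same way, to a fixed point):
  FOLLOW(X) = { '-', 'a', 'g' }

Taking the union: FOLLOW(P) = { $, '-', 'a', 'g' }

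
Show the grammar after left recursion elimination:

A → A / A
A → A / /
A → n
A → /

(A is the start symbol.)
A → n A'
A → / A'
A' → / A A'
A' → / / A'
A' → ε

A is directly left-recursive. The standard transformation for
  A → A α₁ | ... | A α_m | β₁ | ... | β_n
is
  A  → β₁ A' | ... | β_n A'
  A' → α₁ A' | ... | α_m A' | ε

A → n becomes A → n A'
A → / becomes A → / A'
A → A / A becomes A' → / A A'
A → A / / becomes A' → / / A'
Add A' → ε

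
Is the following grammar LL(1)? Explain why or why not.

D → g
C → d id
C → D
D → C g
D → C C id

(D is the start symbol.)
A grammar is LL(1) if for each non-terminal N with multiple productions, the predict sets of those productions are pairwise disjoint, where PREDICT(N → α) = (FIRST(α) \ {ε}) ∪ (FOLLOW(N) if α ⇒* ε).

Relevant sets:
  FIRST(C) = { 'd', 'g' }
  FIRST(D) = { 'd', 'g' }

For D:
  PREDICT(D → g) = { 'g' }
  PREDICT(D → C g) = { 'd', 'g' }
  PREDICT(D → C C id) = { 'd', 'g' }
For C:
  PREDICT(C → d id) = { 'd' }
  PREDICT(C → D) = { 'd', 'g' }

Conflict found: Predict set conflict for D: { 'g' }
The grammar is NOT LL(1).

Answer: No. Predict set conflict for D: { 'g' }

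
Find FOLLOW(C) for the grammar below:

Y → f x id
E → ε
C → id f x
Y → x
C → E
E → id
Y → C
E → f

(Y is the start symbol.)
To compute FOLLOW(C), find every occurrence of C on a right-hand side N → α C β: add FIRST(β) \ {ε}, and if β is empty or nullable also add FOLLOW(N). Iterate to a fixed point.

In Y → C: C is at the end, add FOLLOW(Y)

The FOLLOW sets referred to above (computed the same way, to a fixed point):
  FOLLOW(Y) = { $ }

Taking the union: FOLLOW(C) = { $ }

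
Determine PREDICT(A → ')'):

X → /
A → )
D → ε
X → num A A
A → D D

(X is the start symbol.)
{ ')' }

PREDICT(A → ')') = (FIRST(RHS) \ {ε}) ∪ (FOLLOW(A) if ε ∈ FIRST(RHS), i.e. RHS ⇒* ε)
FIRST(')') = { ')' }
ε ∉ FIRST(')'), so FOLLOW(A) is not added.
PREDICT(A → ')') = { ')' }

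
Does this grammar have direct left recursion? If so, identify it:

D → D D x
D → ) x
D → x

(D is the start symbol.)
D → D D x: LEFT RECURSIVE (starts with D)
D → ) x: starts with ')'
D → x: starts with x

The grammar has direct left recursion on: D.

Answer: Yes, D is left-recursive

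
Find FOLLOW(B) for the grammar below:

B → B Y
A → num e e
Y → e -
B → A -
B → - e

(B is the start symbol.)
B is the start symbol, so $ ∈ FOLLOW(B).
In B → B Y: B is followed by Y, add FIRST(Y) \ {ε} = { 'e' }

Taking the union: FOLLOW(B) = { $, 'e' }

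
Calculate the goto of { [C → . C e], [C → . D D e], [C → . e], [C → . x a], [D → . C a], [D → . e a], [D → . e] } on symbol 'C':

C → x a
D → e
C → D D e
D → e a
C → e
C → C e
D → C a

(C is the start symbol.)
{ [C → C . e], [D → C . a] }

GOTO(I, 'C') = CLOSURE({ [A → αX.β] : [A → α.Xβ] ∈ I, X = 'C' })

Items with dot before 'C', with the dot advanced:
  [C → . C e] → [C → C . e]
  [D → . C a] → [D → C . a]
Closure adds nothing (no advanced item has the dot before a non-terminal).

GOTO = { [C → C . e], [D → C . a] }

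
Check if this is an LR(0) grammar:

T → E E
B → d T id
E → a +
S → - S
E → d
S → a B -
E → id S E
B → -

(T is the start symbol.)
Augment with T' → T and build the canonical LR(0) collection (I0 = CLOSURE({[T' → . T]}), then GOTO on every symbol after a dot until no new states appear). It has 19 states:
  I0: { [E → . a +], [E → . d], [E → . id S E], [T → . E E], [T' → . T] }  — shift
  I1: { [E → . a +], [E → . d], [E → . id S E], [T → E . E] }  — shift
  I2: { [T' → T .] }  — accept
  I3: { [E → a . +] }  — shift
  I4: { [E → d .] }  — reduce
  I5: { [E → id . S E], [S → . - S], [S → . a B -] }  — shift
  I6: { [S → - . S], [S → . - S], [S → . a B -] }  — shift
  I7: { [E → . a +], [E → . d], [E → . id S E], [E → id S . E] }  — shift
  I8: { [B → . -], [B → . d T id], [S → a . B -] }  — shift
  I9: { [B → - .] }  — reduce
  I10: { [S → a B . -] }  — shift
  I11: { [B → d . T id], [E → . a +], [E → . d], [E → . id S E], [T → . E E] }  — shift
  I12: { [B → d T . id] }  — shift
  I13: { [B → d T id .] }  — reduce
  I14: { [S → a B - .] }  — reduce
  I15: { [E → id S E .] }  — reduce
  I16: { [S → - S .] }  — reduce
  I17: { [E → a + .] }  — reduce
  I18: { [T → E E .] }  — reduce

Every state is either a pure shift/goto state or contains exactly one complete item and nothing to shift — no conflicts. The grammar is LR(0).

Answer: Yes, the grammar is LR(0)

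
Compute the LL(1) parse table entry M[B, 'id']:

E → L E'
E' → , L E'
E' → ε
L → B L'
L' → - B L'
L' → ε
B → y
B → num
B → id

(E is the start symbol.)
To find M[B, 'id'], we find productions for B where 'id' is in the predict set (PREDICT(N → α) = (FIRST(α) \ {ε}) ∪ (FOLLOW(N) if α ⇒* ε)).

B → y: PREDICT = { 'y' }
B → num: PREDICT = { 'num' }
B → id: PREDICT = { 'id' }
  'id' is in predict set, so this production goes in M[B, 'id']

M[B, 'id'] = B → id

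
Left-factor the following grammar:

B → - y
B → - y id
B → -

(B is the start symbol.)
B → - B'
B' → y B''
B'' → ε
B'' → id
B' → ε

Left-factoring transforms A → αβ₁ | αβ₂ into A → αA' and A' → β₁ | β₂
(α is the longest common prefix among the alternatives). Repeat until
no nonterminal has two alternatives with a common prefix.

Round 1: B has alternatives sharing prefix '-'. Introduce B': B → - B'
  Add: B' → y
  Add: B' → y id
  Add: B' → ε

Round 2: B' has alternatives sharing prefix 'y'. Introduce B'': B' → y B''
  Add: B'' → ε
  Add: B'' → id

No remaining common prefixes — done.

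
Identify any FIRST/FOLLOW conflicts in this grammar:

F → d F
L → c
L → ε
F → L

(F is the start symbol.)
Nullable non-terminals: F, L.
FIRST sets used below: FIRST(L) = { 'c', ε }

F: nullable alternative(s) F → L; FOLLOW(F) = { $ }
  F → d F: FIRST \ {ε} = { 'd' } — disjoint from FOLLOW(F)
  F → L: FIRST \ {ε} = { 'c' } — this is the only nullable alternative, skip

L: nullable alternative(s) L → ε; FOLLOW(L) = { $ }
  L → c: FIRST \ {ε} = { 'c' } — disjoint from FOLLOW(L)
  L → ε: FIRST \ {ε} = { } — this is the only nullable alternative, skip

No FIRST/FOLLOW conflicts found.

Answer: No FIRST/FOLLOW conflicts.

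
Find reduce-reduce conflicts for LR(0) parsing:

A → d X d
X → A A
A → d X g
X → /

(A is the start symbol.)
A reduce-reduce conflict occurs when an LR(0) state has two complete items [A → α .] and [B → β .] — both call for a reduction, and with no lookahead the parser cannot choose between them.

Augment with A' → A and build the canonical LR(0) collection (I0 = CLOSURE({[A' → . A]}), then GOTO on every symbol after a dot until no new states appear). It has 9 states:
  I0: { [A → . d X d], [A → . d X g], [A' → . A] }  — shift
  I1: { [A' → A .] }  — accept
  I2: { [A → . d X d], [A → . d X g], [A → d . X d], [A → d . X g], [X → . /], [X → . A A] }  — shift
  I3: { [X → / .] }  — reduce
  I4: { [A → . d X d], [A → . d X g], [X → A . A] }  — shift
  I5: { [A → d X . d], [A → d X . g] }  — shift
  I6: { [A → d X d .] }  — reduce
  I7: { [A → d X g .] }  — reduce
  I8: { [X → A A .] }  — reduce

No state contains more than one complete item.

Answer: No reduce-reduce conflicts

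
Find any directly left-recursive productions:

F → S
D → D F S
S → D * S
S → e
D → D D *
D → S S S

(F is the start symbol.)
Direct left recursion occurs when N → N α for some non-terminal N (the right-hand side begins with the left-hand side itself).

F → S: starts with S
D → D F S: LEFT RECURSIVE (starts with D)
S → D * S: starts with D
S → e: starts with e
D → D D *: LEFT RECURSIVE (starts with D)
D → S S S: starts with S

The grammar has direct left recursion on: D.

Answer: Yes, D is left-recursive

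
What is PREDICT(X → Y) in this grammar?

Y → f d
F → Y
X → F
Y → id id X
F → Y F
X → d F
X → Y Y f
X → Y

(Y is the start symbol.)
PREDICT(X → Y) = (FIRST(RHS) \ {ε}) ∪ (FOLLOW(X) if ε ∈ FIRST(RHS), i.e. RHS ⇒* ε)
FIRST(Y) = { 'f', 'id' }
FIRST(Y) = { 'f', 'id' }
ε ∉ FIRST(Y), so FOLLOW(X) is not added.
PREDICT(X → Y) = { 'f', 'id' }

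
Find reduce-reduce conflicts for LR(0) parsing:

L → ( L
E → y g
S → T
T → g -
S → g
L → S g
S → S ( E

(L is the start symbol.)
No reduce-reduce conflicts

Augment with L' → L and build the canonical LR(0) collection (I0 = CLOSURE({[L' → . L]}), then GOTO on every symbol after a dot until no new states appear). It has 13 states:
  I0: { [L → . ( L], [L → . S g], [L' → . L], [S → . S ( E], [S → . T], [S → . g], [T → . g -] }  — shift
  I1: { [L → ( . L], [L → . ( L], [L → . S g], [S → . S ( E], [S → . T], [S → . g], [T → . g -] }  — shift
  I2: { [L' → L .] }  — accept
  I3: { [L → S . g], [S → S . ( E] }  — shift
  I4: { [S → T .] }  — reduce
  I5: { [S → g .], [T → g . -] }  — shift, reduce
  I6: { [T → g - .] }  — reduce
  I7: { [E → . y g], [S → S ( . E] }  — shift
  I8: { [L → S g .] }  — reduce
  I9: { [S → S ( E .] }  — reduce
  I10: { [E → y . g] }  — shift
  I11: { [E → y g .] }  — reduce
  I12: { [L → ( L .] }  — reduce

No state contains more than one complete item.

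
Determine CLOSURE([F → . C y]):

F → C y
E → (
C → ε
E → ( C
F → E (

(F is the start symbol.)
Start with: [F → . C y]
  [F → . C y] has the dot before C: add [C → .]
No further items can be added.

CLOSURE = { [C → .], [F → . C y] }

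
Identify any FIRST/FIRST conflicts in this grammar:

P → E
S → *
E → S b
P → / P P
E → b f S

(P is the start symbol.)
A FIRST/FIRST conflict occurs when two productions N → α and N → β for the same non-terminal have FIRST(α) ∩ FIRST(β) ≠ ∅ (with ε ∈ FIRST of a nullable right-hand side, so two nullable alternatives also conflict).

FIRST sets of the non-terminals at (or reachable through a nullable prefix from) the front of some alternative:
  FIRST(E) = { '*', 'b' }
  FIRST(S) = { '*' }

Productions for P:
  P → E: FIRST = { '*', 'b' }
  P → / P P: FIRST = { '/' }
Productions for E:
  E → S b: FIRST = { '*' }
  E → b f S: FIRST = { 'b' }
S has only one production, so no FIRST/FIRST conflict is possible there.

All alternatives of each non-terminal have pairwise disjoint FIRST sets.

Answer: No FIRST/FIRST conflicts.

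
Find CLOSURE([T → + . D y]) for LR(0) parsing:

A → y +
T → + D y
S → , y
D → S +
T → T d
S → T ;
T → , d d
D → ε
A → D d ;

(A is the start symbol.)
To compute CLOSURE, for each item [A → α.Bβ] where B is a non-terminal, add [B → .γ] for all productions B → γ; repeat for the newly added items until nothing changes.

Start with: [T → + . D y]
  [T → + . D y] has the dot before D: add [D → . S +], [D → .]
  [D → . S +] has the dot before S: add [S → . , y], [S → . T ;]
  [S → . T ;] has the dot before T: add [T → . + D y], [T → . T d], [T → . , d d]
No further items can be added.

CLOSURE = { [D → . S +], [D → .], [S → . , y], [S → . T ;], [T → + . D y], [T → . + D y], [T → . , d d], [T → . T d] }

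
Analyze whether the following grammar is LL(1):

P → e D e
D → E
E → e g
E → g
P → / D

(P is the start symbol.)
A grammar is LL(1) if for each non-terminal N with multiple productions, the predict sets of those productions are pairwise disjoint, where PREDICT(N → α) = (FIRST(α) \ {ε}) ∪ (FOLLOW(N) if α ⇒* ε).

For P:
  PREDICT(P → e D e) = { 'e' }
  PREDICT(P → '/' D) = { '/' }
For E:
  PREDICT(E → e g) = { 'e' }
  PREDICT(E → g) = { 'g' }
D has a single production, so nothing to check there.

All predict sets are disjoint. The grammar IS LL(1).

Answer: Yes, the grammar is LL(1).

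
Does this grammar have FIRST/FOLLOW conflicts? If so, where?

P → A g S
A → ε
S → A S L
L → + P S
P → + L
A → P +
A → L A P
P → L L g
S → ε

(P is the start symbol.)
Yes. A → P '+' with FOLLOW(A) on { '+', 'g' }; A → L A P with FOLLOW(A) on { '+' }; S → A S L with FOLLOW(S) on { '+', 'g' }

Nullable non-terminals: A, S.
FIRST sets used below: FIRST(P) = { '+', 'g' }, FIRST(L) = { '+' }, FIRST(A) = { '+', 'g', ε }, FIRST(S) = { '+', 'g', ε }

A: nullable alternative(s) A → ε; FOLLOW(A) = { '+', 'g' }
  A → ε: FIRST \ {ε} = { } — this is the only nullable alternative, skip
  A → P +: FIRST \ {ε} = { '+', 'g' } — overlaps FOLLOW(A) on { '+', 'g' }: CONFLICT
  A → L A P: FIRST \ {ε} = { '+' } — overlaps FOLLOW(A) on { '+' }: CONFLICT

S: nullable alternative(s) S → ε; FOLLOW(S) = { $, '+', 'g' }
  S → A S L: FIRST \ {ε} = { '+', 'g' } — overlaps FOLLOW(S) on { '+', 'g' }: CONFLICT
  S → ε: FIRST \ {ε} = { } — this is the only nullable alternative, skip

L, P have no nullable alternative, so no FIRST/FOLLOW check is needed there.

So the grammar has 3 FIRST/FOLLOW conflicts (marked CONFLICT above).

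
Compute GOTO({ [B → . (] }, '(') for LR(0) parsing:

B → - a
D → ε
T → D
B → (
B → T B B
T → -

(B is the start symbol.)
GOTO(I, '(') = CLOSURE({ [A → αX.β] : [A → α.Xβ] ∈ I, X = '(' })

Items with dot before '(', with the dot advanced:
  [B → . (] → [B → ( .]
Closure adds nothing (no advanced item has the dot before a non-terminal).

GOTO = { [B → ( .] }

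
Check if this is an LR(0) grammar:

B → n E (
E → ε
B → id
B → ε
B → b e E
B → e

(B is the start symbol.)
A grammar is LR(0) if no state in the canonical LR(0) collection has:
  - both a shift item (dot before a terminal) and a complete item (shift-reduce conflict), or
  - two or more complete items (reduce-reduce conflict; the accept item [B' → B .] counts as a complete item here).

Augment with B' → B and build the canonical LR(0) collection (I0 = CLOSURE({[B' → . B]}), then GOTO on every symbol after a dot until no new states appear). It has 10 states:
  I0: { [B → . b e E], [B → . e], [B → . id], [B → . n E (], [B → .], [B' → . B] }  — shift, reduce
  I1: { [B' → B .] }  — accept
  I2: { [B → b . e E] }  — shift
  I3: { [B → e .] }  — reduce
  I4: { [B → id .] }  — reduce
  I5: { [B → n . E (], [E → .] }  — reduce
  I6: { [B → n E . (] }  — shift
  I7: { [B → n E ( .] }  — reduce
  I8: { [B → b e . E], [E → .] }  — reduce
  I9: { [B → b e E .] }  — reduce

Conflict in state I0:
  Shift-reduce conflict between [B → .] and [B → . b e E]
So the grammar is NOT LR(0).

Answer: No. Shift-reduce conflict between [B → .] and [B → . b e E]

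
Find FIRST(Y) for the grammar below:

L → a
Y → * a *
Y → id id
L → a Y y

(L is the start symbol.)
From Y → * a *:
  - '*' is a terminal: add '*' and stop
From Y → id id:
  - id is a terminal: add 'id' and stop

Collecting: FIRST(Y) = { '*', 'id' }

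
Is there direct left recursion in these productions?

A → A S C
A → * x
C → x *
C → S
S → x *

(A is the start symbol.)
Direct left recursion occurs when N → N α for some non-terminal N (the right-hand side begins with the left-hand side itself).

A → A S C: LEFT RECURSIVE (starts with A)
A → * x: starts with '*'
C → x *: starts with x
C → S: starts with S
S → x *: starts with x

The grammar has direct left recursion on: A.

Answer: Yes, A is left-recursive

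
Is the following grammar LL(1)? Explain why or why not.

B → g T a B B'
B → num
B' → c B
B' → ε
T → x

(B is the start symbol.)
Relevant sets:
  FOLLOW(B') = { $, 'c' }

For B:
  PREDICT(B → g T a B B') = { 'g' }
  PREDICT(B → num) = { 'num' }
For B':
  PREDICT(B' → c B) = { 'c' }
  PREDICT(B' → ε) = { $, 'c' }
T has a single production, so nothing to check there.

Conflict found: Predict set conflict for B': { 'c' }
The grammar is NOT LL(1).

Answer: No. Predict set conflict for B': { 'c' }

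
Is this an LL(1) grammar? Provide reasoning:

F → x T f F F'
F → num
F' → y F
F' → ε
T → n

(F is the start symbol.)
No. Predict set conflict for F': { 'y' }

A grammar is LL(1) if for each non-terminal N with multiple productions, the predict sets of those productions are pairwise disjoint, where PREDICT(N → α) = (FIRST(α) \ {ε}) ∪ (FOLLOW(N) if α ⇒* ε).

Relevant sets:
  FOLLOW(F') = { $, 'y' }

For F:
  PREDICT(F → x T f F F') = { 'x' }
  PREDICT(F → num) = { 'num' }
For F':
  PREDICT(F' → y F) = { 'y' }
  PREDICT(F' → ε) = { $, 'y' }
T has a single production, so nothing to check there.

Conflict found: Predict set conflict for F': { 'y' }
The grammar is NOT LL(1).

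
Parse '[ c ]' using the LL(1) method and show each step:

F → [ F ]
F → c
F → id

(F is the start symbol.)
Stack is shown with the top on the left.

Stack    Input    Action
------------------------
F $      [ c ] $  output F → [ F ]
[ F ] $  [ c ] $  match '['
F ] $    c ] $    output F → c
c ] $    c ] $    match 'c'
] $      ] $      match ']'
$        $        accept

The string is accepted.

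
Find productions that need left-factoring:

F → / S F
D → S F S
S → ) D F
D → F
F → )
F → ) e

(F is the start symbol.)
Left-factoring is needed when two productions for the same non-terminal
share a common prefix on the right-hand side.

Productions for F:
  F → / S F
  F → )
  F → ) e
Productions for D:
  D → S F S
  D → F

Found common prefix ')' in productions for F

Answer: Yes, F has productions with common prefix ')'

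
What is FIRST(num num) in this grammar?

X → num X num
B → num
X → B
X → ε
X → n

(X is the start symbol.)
To compute FIRST(num num), process the symbols left to right:
Symbol num is a terminal. Add 'num' and stop.
FIRST(num num) = { 'num' }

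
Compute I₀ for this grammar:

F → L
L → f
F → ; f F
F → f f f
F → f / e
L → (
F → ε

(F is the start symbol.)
First, augment the grammar with F' → F
I₀ = CLOSURE({ [F' → . F] }):
  [F' → . F] has the dot before F: add [F → . L], [F → . ; f F], [F → . f f f], [F → . f / e], [F → .]
  [F → . L] has the dot before L: add [L → . f], [L → . (]
No further items can be added.

I₀ = { [F → . ; f F], [F → . L], [F → . f / e], [F → . f f f], [F → .], [F' → . F], [L → . (], [L → . f] }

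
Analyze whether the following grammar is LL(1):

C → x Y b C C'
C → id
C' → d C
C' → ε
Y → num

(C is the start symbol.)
No. Predict set conflict for C': { 'd' }

A grammar is LL(1) if for each non-terminal N with multiple productions, the predict sets of those productions are pairwise disjoint, where PREDICT(N → α) = (FIRST(α) \ {ε}) ∪ (FOLLOW(N) if α ⇒* ε).

Relevant sets:
  FOLLOW(C') = { $, 'd' }

For C:
  PREDICT(C → x Y b C C') = { 'x' }
  PREDICT(C → id) = { 'id' }
For C':
  PREDICT(C' → d C) = { 'd' }
  PREDICT(C' → ε) = { $, 'd' }
Y has a single production, so nothing to check there.

Conflict found: Predict set conflict for C': { 'd' }
The grammar is NOT LL(1).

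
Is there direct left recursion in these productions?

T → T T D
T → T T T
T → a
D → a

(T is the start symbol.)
Yes, T is left-recursive

Direct left recursion occurs when N → N α for some non-terminal N (the right-hand side begins with the left-hand side itself).

T → T T D: LEFT RECURSIVE (starts with T)
T → T T T: LEFT RECURSIVE (starts with T)
T → a: starts with a
D → a: starts with a

The grammar has direct left recursion on: T.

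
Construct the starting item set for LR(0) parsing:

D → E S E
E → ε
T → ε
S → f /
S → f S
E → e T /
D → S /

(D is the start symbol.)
{ [D → . E S E], [D → . S /], [D' → . D], [E → . e T /], [E → .], [S → . f /], [S → . f S] }

First, augment the grammar with D' → D
I₀ = CLOSURE({ [D' → . D] }):
  [D' → . D] has the dot before D: add [D → . E S E], [D → . S /]
  [D → . E S E] has the dot before E: add [E → .], [E → . e T /]
  [D → . S /] has the dot before S: add [S → . f /], [S → . f S]
No further items can be added.

I₀ = { [D → . E S E], [D → . S /], [D' → . D], [E → . e T /], [E → .], [S → . f /], [S → . f S] }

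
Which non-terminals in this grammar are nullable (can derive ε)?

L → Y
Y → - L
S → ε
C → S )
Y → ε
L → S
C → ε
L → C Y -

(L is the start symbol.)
{ 'C', 'L', 'S', 'Y' }

A non-terminal is nullable if it can derive ε (the empty string): either it has an ε-production, or it has a production whose right-hand side consists entirely of nullable non-terminals.

ε-productions: S → ε, Y → ε, C → ε
So S, Y, C are immediately nullable.
L → Y: every symbol on the right is nullable, so L is nullable too.
Every non-terminal is now nullable.
Nullable = { 'C', 'L', 'S', 'Y' }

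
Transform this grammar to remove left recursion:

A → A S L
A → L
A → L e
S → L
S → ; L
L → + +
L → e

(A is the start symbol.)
A → L A'
A → L e A'
A' → S L A'
A' → ε
S → L
S → ; L
L → + +
L → e

A is directly left-recursive. The standard transformation for
  A → A α₁ | ... | A α_m | β₁ | ... | β_n
is
  A  → β₁ A' | ... | β_n A'
  A' → α₁ A' | ... | α_m A' | ε

A → L becomes A → L A'
A → L e becomes A → L e A'
A → A S L becomes A' → S L A'
Add A' → ε

Productions for other non-terminals are unchanged:
  S → L
  S → ; L
  L → + +
  L → e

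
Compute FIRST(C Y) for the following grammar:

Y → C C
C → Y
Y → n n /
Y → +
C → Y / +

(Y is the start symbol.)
{ '+', 'n' }

FIRST sets of the non-terminals involved (from the grammar, by fixed-point iteration):
  FIRST(C) = { '+', 'n' }

To compute FIRST(C Y), process the symbols left to right:
Symbol C is a non-terminal. Add FIRST(C) \ {ε} = { '+', 'n' }
C is not nullable (ε ∉ FIRST(C)), so stop here.
FIRST(C Y) = { '+', 'n' }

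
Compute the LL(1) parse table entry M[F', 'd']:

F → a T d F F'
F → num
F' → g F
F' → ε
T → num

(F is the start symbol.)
Empty (error entry)

To find M[F', 'd'], we find productions for F' where 'd' is in the predict set (PREDICT(N → α) = (FIRST(α) \ {ε}) ∪ (FOLLOW(N) if α ⇒* ε)).

Relevant sets:
  FOLLOW(F') = { $, 'g' }

F' → g F: PREDICT = { 'g' }
F' → ε: PREDICT = { $, 'g' }

M[F', 'd'] is empty (no production applies)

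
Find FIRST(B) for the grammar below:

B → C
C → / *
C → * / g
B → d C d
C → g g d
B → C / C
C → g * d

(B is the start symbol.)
{ '*', '/', 'd', 'g' }

To compute FIRST(B), examine every production with B on the left-hand side, reading each right-hand side left to right until a non-nullable symbol is reached.

FIRST sets of the other non-terminals involved (by the same procedure, iterated to a fixed point):
  FIRST(C) = { '*', '/', 'g' }

From B → C:
  - C is a non-terminal: add FIRST(C) \ {ε} = { '*', '/', 'g' }
    C is not nullable, so stop
From B → d C d:
  - d is a terminal: add 'd' and stop
From B → C / C:
  - C is a non-terminal: add FIRST(C) \ {ε} = { '*', '/', 'g' }
    C is not nullable, so stop

Collecting: FIRST(B) = { '*', '/', 'd', 'g' }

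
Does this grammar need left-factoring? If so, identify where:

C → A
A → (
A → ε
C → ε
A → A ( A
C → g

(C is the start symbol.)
No, left-factoring is not needed

Left-factoring is needed when two productions for the same non-terminal
share a common prefix on the right-hand side.

Productions for C:
  C → A
  C → ε
  C → g
Productions for A:
  A → (
  A → ε
  A → A ( A

No common prefixes found.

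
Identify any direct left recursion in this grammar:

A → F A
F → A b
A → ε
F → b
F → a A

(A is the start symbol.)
No direct left recursion

A → F A: starts with F
F → A b: starts with A
A → ε: starts with ε
F → b: starts with b
F → a A: starts with a

No direct left recursion found.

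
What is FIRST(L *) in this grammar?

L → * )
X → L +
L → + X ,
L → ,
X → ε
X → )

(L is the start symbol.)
FIRST sets of the non-terminals involved (from the grammar, by fixed-point iteration):
  FIRST(L) = { '*', '+', ',' }

To compute FIRST(L *), process the symbols left to right:
Symbol L is a non-terminal. Add FIRST(L) \ {ε} = { '*', '+', ',' }
L is not nullable (ε ∉ FIRST(L)), so stop here.
FIRST(L *) = { '*', '+', ',' }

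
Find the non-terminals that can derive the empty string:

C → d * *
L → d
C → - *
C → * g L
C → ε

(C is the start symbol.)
{ 'C' }

ε-productions: C → ε
So C is immediately nullable.
No further non-terminal can be added: every production for the remaining non-terminals contains a terminal or a non-nullable non-terminal.
Nullable = { 'C' }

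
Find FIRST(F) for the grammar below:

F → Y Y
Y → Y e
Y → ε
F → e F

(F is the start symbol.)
{ 'e', ε }

To compute FIRST(F), examine every production with F on the left-hand side, reading each right-hand side left to right until a non-nullable symbol is reached.

FIRST sets of the other non-terminals involved (by the same procedure, iterated to a fixed point):
  FIRST(Y) = { 'e', ε }

From F → Y Y:
  - Y is a non-terminal: add FIRST(Y) \ {ε} = { 'e' }
    Y is nullable, so continue to the next symbol
  - Y is a non-terminal: add FIRST(Y) \ {ε} = { 'e' }
    Y is nullable and nothing follows, so the whole right-hand side can vanish: ε ∈ FIRST(F)
From F → e F:
  - e is a terminal: add 'e' and stop

Collecting: FIRST(F) = { 'e', ε }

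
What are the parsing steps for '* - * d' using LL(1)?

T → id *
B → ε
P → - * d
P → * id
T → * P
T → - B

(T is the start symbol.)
LL(1) parsing maintains a stack (initially the start symbol over $) and the input. At each step: if the stack top is a terminal, match it against the current input token; if it is a non-terminal N, replace it with the RHS of M[N, lookahead] (the unique production whose predict set contains the lookahead).

Stack is shown with the top on the left.

Stack    Input      Action
--------------------------
T $      * - * d $  output T → * P
* P $    * - * d $  match '*'
P $      - * d $    output P → - * d
- * d $  - * d $    match '-'
* d $    * d $      match '*'
d $      d $        match 'd'
$        $          accept

The string is accepted.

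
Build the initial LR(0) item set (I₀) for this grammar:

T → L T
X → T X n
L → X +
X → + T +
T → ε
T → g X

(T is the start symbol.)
{ [L → . X +], [T → . L T], [T → . g X], [T → .], [T' → . T], [X → . + T +], [X → . T X n] }

First, augment the grammar with T' → T
I₀ = CLOSURE({ [T' → . T] }):
  [T' → . T] has the dot before T: add [T → . L T], [T → .], [T → . g X]
  [T → . L T] has the dot before L: add [L → . X +]
  [L → . X +] has the dot before X: add [X → . T X n], [X → . + T +]
No further items can be added.

I₀ = { [L → . X +], [T → . L T], [T → . g X], [T → .], [T' → . T], [X → . + T +], [X → . T X n] }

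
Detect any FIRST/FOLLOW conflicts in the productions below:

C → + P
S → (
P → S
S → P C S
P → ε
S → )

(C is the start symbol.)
A FIRST/FOLLOW conflict occurs when a non-terminal N has a nullable alternative N → β (β ⇒* ε) and another alternative N → α with FIRST(α) ∩ FOLLOW(N) ≠ ∅: on such a lookahead the parser cannot decide between expanding α and letting N vanish via β.

Nullable non-terminals: P.
FIRST sets used below: FIRST(S) = { '(', ')', '+' }

P: nullable alternative(s) P → ε; FOLLOW(P) = { $, '(', ')', '+' }
  P → S: FIRST \ {ε} = { '(', ')', '+' } — overlaps FOLLOW(P) on { '(', ')', '+' }: CONFLICT
  P → ε: FIRST \ {ε} = { } — this is the only nullable alternative, skip

C, S have no nullable alternative, so no FIRST/FOLLOW check is needed there.

So the grammar has 1 FIRST/FOLLOW conflict (marked CONFLICT above).

Answer: Yes. P → S with FOLLOW(P) on { '(', ')', '+' }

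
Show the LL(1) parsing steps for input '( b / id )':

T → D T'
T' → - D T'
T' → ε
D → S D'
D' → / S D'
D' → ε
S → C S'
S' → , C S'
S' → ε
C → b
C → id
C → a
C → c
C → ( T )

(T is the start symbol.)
LL(1) parsing maintains a stack (initially the start symbol over $) and the input. At each step: if the stack top is a terminal, match it against the current input token; if it is a non-terminal N, replace it with the RHS of M[N, lookahead] (the unique production whose predict set contains the lookahead).

Stack is shown with the top on the left.

Stack                     Input         Action
----------------------------------------------
T $                       ( b / id ) $  output T → D T'
D T' $                    ( b / id ) $  output D → S D'
S D' T' $                 ( b / id ) $  output S → C S'
C S' D' T' $              ( b / id ) $  output C → ( T )
( T ) S' D' T' $          ( b / id ) $  match '('
T ) S' D' T' $            b / id ) $    output T → D T'
D T' ) S' D' T' $         b / id ) $    output D → S D'
S D' T' ) S' D' T' $      b / id ) $    output S → C S'
C S' D' T' ) S' D' T' $   b / id ) $    output C → b
b S' D' T' ) S' D' T' $   b / id ) $    match 'b'
S' D' T' ) S' D' T' $     / id ) $      output S' → ε
D' T' ) S' D' T' $        / id ) $      output D' → / S D'
/ S D' T' ) S' D' T' $    / id ) $      match '/'
S D' T' ) S' D' T' $      id ) $        output S → C S'
C S' D' T' ) S' D' T' $   id ) $        output C → id
id S' D' T' ) S' D' T' $  id ) $        match 'id'
S' D' T' ) S' D' T' $     ) $           output S' → ε
D' T' ) S' D' T' $        ) $           output D' → ε
T' ) S' D' T' $           ) $           output T' → ε
) S' D' T' $              ) $           match ')'
S' D' T' $                $             output S' → ε
D' T' $                   $             output D' → ε
T' $                      $             output T' → ε
$                         $             accept

The string is accepted.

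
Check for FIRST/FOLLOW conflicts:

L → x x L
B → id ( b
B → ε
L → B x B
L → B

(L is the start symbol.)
A FIRST/FOLLOW conflict occurs when a non-terminal N has a nullable alternative N → β (β ⇒* ε) and another alternative N → α with FIRST(α) ∩ FOLLOW(N) ≠ ∅: on such a lookahead the parser cannot decide between expanding α and letting N vanish via β.

Nullable non-terminals: B, L.
FIRST sets used below: FIRST(B) = { 'id', ε }

B: nullable alternative(s) B → ε; FOLLOW(B) = { $, 'x' }
  B → id ( b: FIRST \ {ε} = { 'id' } — disjoint from FOLLOW(B)
  B → ε: FIRST \ {ε} = { } — this is the only nullable alternative, skip

L: nullable alternative(s) L → B; FOLLOW(L) = { $ }
  L → x x L: FIRST \ {ε} = { 'x' } — disjoint from FOLLOW(L)
  L → B x B: FIRST \ {ε} = { 'id', 'x' } — disjoint from FOLLOW(L)
  L → B: FIRST \ {ε} = { 'id' } — this is the only nullable alternative, skip

No FIRST/FOLLOW conflicts found.

Answer: No FIRST/FOLLOW conflicts.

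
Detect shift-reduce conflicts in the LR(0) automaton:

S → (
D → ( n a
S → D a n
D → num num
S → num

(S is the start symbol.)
Yes — I1: [S → ( .] vs [D → ( . n a]; I4: [S → num .] vs [D → num . num]

Augment with S' → S and build the canonical LR(0) collection (I0 = CLOSURE({[S' → . S]}), then GOTO on every symbol after a dot until no new states appear). It has 10 states:
  I0: { [D → . ( n a], [D → . num num], [S → . (], [S → . D a n], [S → . num], [S' → . S] }  — shift
  I1: { [D → ( . n a], [S → ( .] }  — shift, reduce
  I2: { [S → D . a n] }  — shift
  I3: { [S' → S .] }  — accept
  I4: { [D → num . num], [S → num .] }  — shift, reduce
  I5: { [D → num num .] }  — reduce
  I6: { [S → D a . n] }  — shift
  I7: { [S → D a n .] }  — reduce
  I8: { [D → ( n . a] }  — shift
  I9: { [D → ( n a .] }  — reduce

I1 contains reduce item [S → ( .] and shift item [D → ( . n a] — shift-reduce conflict.
I4 contains reduce item [S → num .] and shift item [D → num . num] — shift-reduce conflict.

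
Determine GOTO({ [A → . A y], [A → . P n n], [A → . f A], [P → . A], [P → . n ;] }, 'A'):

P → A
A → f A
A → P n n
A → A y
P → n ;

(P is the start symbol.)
{ [A → A . y], [P → A .] }

GOTO(I, 'A') = CLOSURE({ [A → αX.β] : [A → α.Xβ] ∈ I, X = 'A' })

Items with dot before 'A', with the dot advanced:
  [A → . A y] → [A → A . y]
  [P → . A] → [P → A .]
Closure adds nothing (no advanced item has the dot before a non-terminal).

GOTO = { [A → A . y], [P → A .] }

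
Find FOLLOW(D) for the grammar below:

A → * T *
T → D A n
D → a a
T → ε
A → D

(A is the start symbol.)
To compute FOLLOW(D), find every occurrence of D on a right-hand side N → α D β: add FIRST(β) \ {ε}, and if β is empty or nullable also add FOLLOW(N). Iterate to a fixed point.

In T → D A n: D is followed by A n, add FIRST(A n) \ {ε} = { '*', 'a' }
In A → D: D is at the end, add FOLLOW(A)

The FOLLOW sets referred to above (computed the same way, to a fixed point):
  FOLLOW(A) = { $, 'n' }

Taking the union: FOLLOW(D) = { $, '*', 'a', 'n' }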